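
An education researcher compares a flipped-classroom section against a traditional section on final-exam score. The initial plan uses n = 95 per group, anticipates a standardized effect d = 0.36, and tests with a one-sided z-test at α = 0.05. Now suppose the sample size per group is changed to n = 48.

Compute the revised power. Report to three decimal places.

With n = 48 per group: δ = d·√(n/2) = 0.36 × √(48/2) = 1.7636. Critical value z_{0.05} = 1.645.
Revised power = Φ(δ − 1.645) = Φ(0.119) = 0.5473.

Power ≈ 0.547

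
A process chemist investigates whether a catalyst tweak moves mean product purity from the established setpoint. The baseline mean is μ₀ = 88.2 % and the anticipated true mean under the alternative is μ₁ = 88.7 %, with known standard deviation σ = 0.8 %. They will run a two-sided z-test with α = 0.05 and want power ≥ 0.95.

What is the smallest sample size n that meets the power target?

n = 34

Standardized effect: d = |μ₁ − μ₀| / σ = |88.7 − 88.2| / 0.8 = 0.6250
For power 0.95 need Φ(δ − z_{0.025}) = 0.95, so δ = z_{0.025} + z_{0.05} = 1.960 + 1.645 = 3.605.
(For δ > 0 the lower-tail rejection region contributes negligibly to power, so the one-term inversion is standard.)
δ = d·√n ⇒ n = (δ/d)² = (3.605 / 0.6250)² = 33.27.
Round up to the next whole unit.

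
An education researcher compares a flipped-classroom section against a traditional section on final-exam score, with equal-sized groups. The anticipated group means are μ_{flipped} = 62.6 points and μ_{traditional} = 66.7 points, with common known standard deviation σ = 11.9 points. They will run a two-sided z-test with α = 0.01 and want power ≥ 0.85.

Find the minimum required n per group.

Standardized effect: d = |μ_{flipped} − μ_{traditional}| / σ = |62.6 − 66.7| / 11.9 = 0.3445
Set Φ(δ − 2.576) = 0.85; then δ − 2.576 = Φ⁻¹(0.85) = 1.036, giving δ = 3.612.
(For δ > 0 the lower-tail rejection region contributes negligibly to power, so the one-term inversion is standard.)
δ = d·√(n/2) ⇒ n = 2(δ/d)² = 2 × (3.612 / 0.3445)² = 219.84.
Rounding up, n = 220 per group.

n = 220 per group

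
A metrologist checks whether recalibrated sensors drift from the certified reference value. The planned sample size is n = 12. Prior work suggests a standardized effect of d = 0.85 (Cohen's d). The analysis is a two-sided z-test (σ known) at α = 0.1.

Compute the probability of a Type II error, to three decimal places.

β ≈ 0.097

Noncentrality parameter: δ = d·√n = 0.85 × √12 = 2.9445
Two-sided α = 0.1 → critical value z_{0.05} = 1.645.
Power = Φ(δ − 1.645) + Φ(−δ − 1.645) = Φ(1.300) + Φ(-4.589) = 0.9031 + 0.0000 = 0.9031.
Type II error: β = 1 − power = 1 − 0.9031 = 0.0969.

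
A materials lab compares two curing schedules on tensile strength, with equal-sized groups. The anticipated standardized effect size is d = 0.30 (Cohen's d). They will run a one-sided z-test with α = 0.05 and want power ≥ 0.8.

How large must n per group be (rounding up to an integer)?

Set Φ(δ − 1.645) = 0.8; then δ − 1.645 = Φ⁻¹(0.8) = 0.842, giving δ = 2.486.
δ = d·√(n/2) ⇒ n = 2(δ/d)² = 2 × (2.486 / 0.30)² = 137.39.
Round up to the next whole unit.

n = 138 per group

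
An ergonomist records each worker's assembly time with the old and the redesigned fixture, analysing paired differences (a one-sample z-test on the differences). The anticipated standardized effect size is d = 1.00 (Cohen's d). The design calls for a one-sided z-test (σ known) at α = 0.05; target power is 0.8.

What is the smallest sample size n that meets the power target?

n = 7

For power 0.8 need Φ(δ − z_{0.05}) = 0.8, so δ = z_{0.05} + z_{0.20} = 1.645 + 0.842 = 2.486.
δ = d·√n ⇒ n = (δ/d)² = (2.486 / 1.00)² = 6.18.
Round up to the next whole unit.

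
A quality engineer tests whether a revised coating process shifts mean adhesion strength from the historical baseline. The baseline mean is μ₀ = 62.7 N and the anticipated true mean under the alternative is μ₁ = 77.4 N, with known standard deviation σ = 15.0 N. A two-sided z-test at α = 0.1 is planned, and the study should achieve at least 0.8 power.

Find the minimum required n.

n = 7

Standardized effect: d = |μ₁ − μ₀| / σ = |77.4 − 62.7| / 15.0 = 0.9800
For power 0.8 need Φ(δ − z_{0.05}) = 0.8, so δ = z_{0.05} + z_{0.20} = 1.645 + 0.842 = 2.486.
(The Φ(−δ − z_{α/2}) term is vanishingly small for δ > 0 and is dropped in the standard sample-size formula.)
δ = d·√n ⇒ n = (δ/d)² = (2.486 / 0.9800)² = 6.44.
Round up to the next whole unit.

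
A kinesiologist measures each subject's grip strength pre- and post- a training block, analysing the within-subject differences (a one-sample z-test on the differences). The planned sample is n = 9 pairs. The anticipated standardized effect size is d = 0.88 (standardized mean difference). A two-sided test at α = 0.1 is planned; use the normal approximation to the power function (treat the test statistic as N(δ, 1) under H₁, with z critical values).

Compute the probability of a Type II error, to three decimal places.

Noncentrality parameter: δ = d·√n = 0.88 × √9 = 2.6400
Two-sided α = 0.1 → critical value z_{0.05} = 1.645.
Power = Φ(δ − 1.645) + Φ(−δ − 1.645) = Φ(0.995) + Φ(-4.285) = 0.8402 + 0.0000 = 0.8402.
Type II error: β = 1 − power = 1 − 0.8402 = 0.1598.

β ≈ 0.160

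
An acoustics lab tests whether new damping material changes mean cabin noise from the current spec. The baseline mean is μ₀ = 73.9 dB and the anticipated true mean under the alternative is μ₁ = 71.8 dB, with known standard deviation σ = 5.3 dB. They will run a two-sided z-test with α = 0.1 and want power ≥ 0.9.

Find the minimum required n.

Standardized effect: d = |μ₁ − μ₀| / σ = |71.8 − 73.9| / 5.3 = 0.3962
Set Φ(δ − 1.645) = 0.9; then δ − 1.645 = Φ⁻¹(0.9) = 1.282, giving δ = 2.926.
(The Φ(−δ − z_{α/2}) term is vanishingly small for δ > 0 and is dropped in the standard sample-size formula.)
δ = d·√n ⇒ n = (δ/d)² = (2.926 / 0.3962)² = 54.55.
Rounding up, n = 55.

n = 55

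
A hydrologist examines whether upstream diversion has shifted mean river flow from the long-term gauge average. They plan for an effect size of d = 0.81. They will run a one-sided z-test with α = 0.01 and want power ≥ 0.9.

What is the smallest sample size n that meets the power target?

n = 20

Set Φ(δ − 2.326) = 0.9; then δ − 2.326 = Φ⁻¹(0.9) = 1.282, giving δ = 3.608.
δ = d·√n ⇒ n = (δ/d)² = (3.608 / 0.81)² = 19.84.
Rounding up, n = 20.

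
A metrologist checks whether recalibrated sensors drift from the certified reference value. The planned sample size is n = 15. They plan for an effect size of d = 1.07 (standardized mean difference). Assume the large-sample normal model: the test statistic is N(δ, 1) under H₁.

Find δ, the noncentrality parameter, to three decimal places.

δ ≈ 4.144

The noncentrality parameter scales effect size by the design's sample-size factor: δ = d·√n = 1.07 × √15 = 4.1441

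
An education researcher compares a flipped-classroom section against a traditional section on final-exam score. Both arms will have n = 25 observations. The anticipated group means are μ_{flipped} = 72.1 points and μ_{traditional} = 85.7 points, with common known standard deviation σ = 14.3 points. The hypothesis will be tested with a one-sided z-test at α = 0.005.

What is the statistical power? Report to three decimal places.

Power ≈ 0.784

Standardized effect: d = |μ_{flipped} − μ_{traditional}| / σ = |72.1 − 85.7| / 14.3 = 0.9510
Noncentrality parameter: δ = d·√(n/2) = 0.9510 × √(25/2) = 3.3625
Critical value for a one-sided test at α = 0.005: z_α = 2.576.
Power = Φ(δ − 2.576) = Φ(0.787) = 0.7843.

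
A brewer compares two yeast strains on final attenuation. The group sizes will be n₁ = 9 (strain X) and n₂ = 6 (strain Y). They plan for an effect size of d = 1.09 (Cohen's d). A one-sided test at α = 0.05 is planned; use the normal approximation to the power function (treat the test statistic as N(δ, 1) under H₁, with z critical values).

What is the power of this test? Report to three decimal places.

Noncentrality parameter: δ = d / √(1/n₁ + 1/n₂) = 1.09 / √(1/9 + 1/6) = 2.0681
Critical value for a one-sided test at α = 0.05: z_α = 1.645.
Power = P(Z > 1.645 − δ) = Φ(0.423) = 0.6640.

Power ≈ 0.664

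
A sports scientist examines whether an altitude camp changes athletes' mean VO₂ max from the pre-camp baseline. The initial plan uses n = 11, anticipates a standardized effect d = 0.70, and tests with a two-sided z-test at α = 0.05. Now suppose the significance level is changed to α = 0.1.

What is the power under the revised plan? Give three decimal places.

δ = d·√n = 0.70 × √11 = 2.3216 (unchanged). New critical value: z_{0.05} = 1.645.
Revised power = Φ(δ − 1.645) + Φ(−δ − 1.645) = Φ(0.677) + Φ(-3.966) = 0.7507 + 0.0000 = 0.7508.

Power ≈ 0.751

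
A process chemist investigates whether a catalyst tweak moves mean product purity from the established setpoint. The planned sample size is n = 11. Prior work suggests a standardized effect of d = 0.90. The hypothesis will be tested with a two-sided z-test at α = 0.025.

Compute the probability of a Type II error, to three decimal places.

β ≈ 0.229

Noncentrality parameter: δ = d·√n = 0.90 × √11 = 2.9850
Two-sided α = 0.025 → critical value z_{0.0125} = 2.241.
Power = Φ(δ − 2.241) + Φ(−δ − 2.241) = Φ(0.744) + Φ(-5.226) = 0.7714 + 0.0000 = 0.7714.
Type II error: β = 1 − power = 1 − 0.7714 = 0.2286.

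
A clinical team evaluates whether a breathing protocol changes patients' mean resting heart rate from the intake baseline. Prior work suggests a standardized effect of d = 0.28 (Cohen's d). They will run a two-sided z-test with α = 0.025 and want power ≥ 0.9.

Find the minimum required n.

n = 159

Set Φ(δ − 2.241) = 0.9; then δ − 2.241 = Φ⁻¹(0.9) = 1.282, giving δ = 3.523.
(Ignoring the negligible lower-tail rejection probability gives the usual closed-form inversion.)
δ = d·√n ⇒ n = (δ/d)² = (3.523 / 0.28)² = 158.31.
Rounding up, n = 159.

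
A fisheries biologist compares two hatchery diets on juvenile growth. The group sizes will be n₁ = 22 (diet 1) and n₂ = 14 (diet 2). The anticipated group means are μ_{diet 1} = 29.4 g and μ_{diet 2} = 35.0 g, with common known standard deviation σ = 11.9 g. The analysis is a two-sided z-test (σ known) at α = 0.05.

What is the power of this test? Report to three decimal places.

Power ≈ 0.280

Standardized effect: d = |μ_{diet 1} − μ_{diet 2}| / σ = |29.4 − 35.0| / 11.9 = 0.4706
Noncentrality parameter: δ = d / √(1/n₁ + 1/n₂) = 0.4706 / √(1/22 + 1/14) = 1.3765
Two-sided α = 0.05 → critical value z_{0.025} = 1.960.
Power = Φ(δ − 1.960) + Φ(−δ − 1.960) = Φ(-0.583) + Φ(-3.336) = 0.2798 + 0.0004 = 0.2802.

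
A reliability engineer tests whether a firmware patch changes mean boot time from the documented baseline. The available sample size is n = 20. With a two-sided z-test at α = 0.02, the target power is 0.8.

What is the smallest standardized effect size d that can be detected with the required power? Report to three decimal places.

d ≈ 0.708

Need Φ(δ − 2.326) = 0.8, so δ = 2.326 + 0.842 = 3.168.
(Lower-tail contribution to power is negligible for δ > 0.)
δ = d·√n ⇒ d = δ/√n = 3.168/√20 = 0.7084.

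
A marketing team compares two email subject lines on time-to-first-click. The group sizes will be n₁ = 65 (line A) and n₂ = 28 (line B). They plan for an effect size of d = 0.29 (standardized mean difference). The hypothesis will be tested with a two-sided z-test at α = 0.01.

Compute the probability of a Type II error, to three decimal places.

β ≈ 0.902

Noncentrality parameter: δ = d / √(1/n₁ + 1/n₂) = 0.29 / √(1/65 + 1/28) = 1.2829
Critical value for a two-sided test at α = 0.01: z_{α/2} = 2.576.
Power = Φ(δ − 2.576) + Φ(−δ − 2.576) = Φ(-1.293) + Φ(-3.859) = 0.0980 + 0.0001 = 0.0981.
Type II error: β = 1 − power = 1 − 0.0981 = 0.9019.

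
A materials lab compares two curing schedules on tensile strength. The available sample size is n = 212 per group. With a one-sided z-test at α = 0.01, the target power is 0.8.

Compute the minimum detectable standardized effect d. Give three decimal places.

d ≈ 0.308

Need Φ(δ − 2.326) = 0.8, so δ = 2.326 + 0.842 = 3.168.
δ = d·√(n/2) ⇒ d = δ/√(n/2) = 3.168/√(212/2) = 0.3077.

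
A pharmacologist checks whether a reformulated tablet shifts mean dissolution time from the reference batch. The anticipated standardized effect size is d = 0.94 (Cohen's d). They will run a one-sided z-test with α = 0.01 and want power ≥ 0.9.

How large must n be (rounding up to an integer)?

n = 15

For power 0.9 need Φ(δ − z_{0.01}) = 0.9, so δ = z_{0.01} + z_{0.10} = 2.326 + 1.282 = 3.608.
δ = d·√n ⇒ n = (δ/d)² = (3.608 / 0.94)² = 14.73.
Round up to the next whole unit.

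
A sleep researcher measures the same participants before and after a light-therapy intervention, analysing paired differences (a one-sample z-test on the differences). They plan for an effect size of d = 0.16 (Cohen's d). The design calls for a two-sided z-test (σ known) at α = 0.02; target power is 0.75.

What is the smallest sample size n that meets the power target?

n = 352

For power 0.75 need Φ(δ − z_{0.01}) = 0.75, so δ = z_{0.01} + z_{0.25} = 2.326 + 0.674 = 3.001.
(Ignoring the negligible lower-tail rejection probability gives the usual closed-form inversion.)
δ = d·√n ⇒ n = (δ/d)² = (3.001 / 0.16)² = 351.76.
Round up to the next whole unit.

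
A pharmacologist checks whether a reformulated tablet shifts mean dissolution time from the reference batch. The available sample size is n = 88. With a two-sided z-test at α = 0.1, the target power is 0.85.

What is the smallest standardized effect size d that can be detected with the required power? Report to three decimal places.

d ≈ 0.286

Need Φ(δ − 1.645) = 0.85, so δ = 1.645 + 1.036 = 2.681.
(The second rejection-region term Φ(−δ − z_{α/2}) is negligible and dropped.)
δ = d·√n ⇒ d = δ/√n = 2.681/√88 = 0.2858.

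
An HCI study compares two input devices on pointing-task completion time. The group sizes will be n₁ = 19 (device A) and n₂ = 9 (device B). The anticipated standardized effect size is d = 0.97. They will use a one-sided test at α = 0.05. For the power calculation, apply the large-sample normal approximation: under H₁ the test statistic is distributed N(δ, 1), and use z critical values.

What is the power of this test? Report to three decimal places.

Power ≈ 0.774

Noncentrality parameter: δ = d / √(1/n₁ + 1/n₂) = 0.97 / √(1/19 + 1/9) = 2.3971
Critical value for a one-sided test at α = 0.05: z_α = 1.645.
Power = P(Z > 1.645 − δ) = Φ(0.752) = 0.7741.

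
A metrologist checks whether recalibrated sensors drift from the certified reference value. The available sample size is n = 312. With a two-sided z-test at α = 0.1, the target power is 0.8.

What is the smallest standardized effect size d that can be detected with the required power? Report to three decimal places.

d ≈ 0.141

Required noncentrality: δ = z_{0.05} + z_{0.20} = 1.645 + 0.842 = 2.486.
(Lower-tail contribution to power is negligible for δ > 0.)
δ = d·√n ⇒ d = δ/√n = 2.486/√312 = 0.1408.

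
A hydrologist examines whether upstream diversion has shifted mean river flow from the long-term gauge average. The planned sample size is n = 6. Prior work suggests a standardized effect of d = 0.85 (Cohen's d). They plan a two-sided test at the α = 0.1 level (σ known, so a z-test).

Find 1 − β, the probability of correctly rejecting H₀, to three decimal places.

Noncentrality parameter: δ = d·√n = 0.85 × √6 = 2.0821
Critical value for a two-sided test at α = 0.1: z_{α/2} = 1.645.
Power = Φ(δ − 1.645) + Φ(−δ − 1.645) = Φ(0.437) + Φ(-3.727) = 0.6690 + 0.0001 = 0.6691.

Power ≈ 0.669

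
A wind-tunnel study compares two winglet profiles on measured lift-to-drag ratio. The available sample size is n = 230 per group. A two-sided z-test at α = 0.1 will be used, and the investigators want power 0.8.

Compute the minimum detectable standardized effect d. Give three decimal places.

d ≈ 0.232

Required noncentrality: δ = z_{0.05} + z_{0.20} = 1.645 + 0.842 = 2.486.
(The second rejection-region term Φ(−δ − z_{α/2}) is negligible and dropped.)
δ = d·√(n/2) ⇒ d = δ/√(n/2) = 2.486/√(230/2) = 0.2319.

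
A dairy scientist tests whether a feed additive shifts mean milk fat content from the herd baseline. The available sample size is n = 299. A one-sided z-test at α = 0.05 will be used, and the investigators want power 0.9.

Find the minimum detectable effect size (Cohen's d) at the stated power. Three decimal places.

d ≈ 0.169

Required noncentrality: δ = z_{0.05} + z_{0.10} = 1.645 + 1.282 = 2.926.
δ = d·√n ⇒ d = δ/√n = 2.926/√299 = 0.1692.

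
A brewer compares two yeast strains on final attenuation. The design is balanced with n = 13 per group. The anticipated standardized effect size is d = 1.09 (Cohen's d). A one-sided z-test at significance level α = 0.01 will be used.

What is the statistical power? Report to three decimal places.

Power ≈ 0.675

Noncentrality parameter: δ = d·√(n/2) = 1.09 × √(13/2) = 2.7790
One-sided α = 0.01 → critical value z_{0.01} = 2.326.
Power = Φ(δ − 2.326) = Φ(0.453) = 0.6746.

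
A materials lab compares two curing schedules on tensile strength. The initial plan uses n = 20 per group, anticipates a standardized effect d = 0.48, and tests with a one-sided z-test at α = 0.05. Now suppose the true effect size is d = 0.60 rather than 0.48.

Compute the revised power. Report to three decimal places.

With d = 0.60: δ = d·√(n/2) = 0.60 × √(20/2) = 1.8974. Critical value z_{0.05} = 1.645.
Revised power = Φ(δ − 1.645) = Φ(0.253) = 0.5997.

Power ≈ 0.600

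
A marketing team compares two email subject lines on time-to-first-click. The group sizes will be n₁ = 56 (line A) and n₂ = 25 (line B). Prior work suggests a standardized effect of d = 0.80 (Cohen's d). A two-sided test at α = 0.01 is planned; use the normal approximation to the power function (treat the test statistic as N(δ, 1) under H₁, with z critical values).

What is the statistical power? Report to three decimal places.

Power ≈ 0.773

Noncentrality parameter: δ = d / √(1/n₁ + 1/n₂) = 0.80 / √(1/56 + 1/25) = 3.3259
Critical value for a two-sided test at α = 0.01: z_{α/2} = 2.576.
Power = Φ(δ − 2.576) + Φ(−δ − 2.576) = Φ(0.750) + Φ(-5.902) = 0.7734 + 0.0000 = 0.7734.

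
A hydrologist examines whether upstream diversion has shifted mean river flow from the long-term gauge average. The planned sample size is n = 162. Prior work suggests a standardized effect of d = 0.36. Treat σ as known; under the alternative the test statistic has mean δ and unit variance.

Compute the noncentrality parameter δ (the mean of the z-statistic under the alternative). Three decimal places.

δ = d·√n = 0.36 × √162 = 4.5821

δ ≈ 4.582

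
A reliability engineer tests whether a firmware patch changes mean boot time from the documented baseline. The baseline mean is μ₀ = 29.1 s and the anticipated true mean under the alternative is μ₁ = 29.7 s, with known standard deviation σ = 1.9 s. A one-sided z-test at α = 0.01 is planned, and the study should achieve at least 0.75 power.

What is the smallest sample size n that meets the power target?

n = 91

Standardized effect: d = |μ₁ − μ₀| / σ = |29.7 − 29.1| / 1.9 = 0.3158
For power 0.75 need Φ(δ − z_{0.01}) = 0.75, so δ = z_{0.01} + z_{0.25} = 2.326 + 0.674 = 3.001.
δ = d·√n ⇒ n = (δ/d)² = (3.001 / 0.3158)² = 90.30.
Rounding up, n = 91.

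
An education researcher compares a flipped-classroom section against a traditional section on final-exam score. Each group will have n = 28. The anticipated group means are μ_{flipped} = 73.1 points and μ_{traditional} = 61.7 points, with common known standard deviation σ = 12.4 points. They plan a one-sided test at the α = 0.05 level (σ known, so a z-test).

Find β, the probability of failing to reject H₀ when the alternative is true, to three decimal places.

β ≈ 0.036

Standardized effect: d = |μ_{flipped} − μ_{traditional}| / σ = |73.1 − 61.7| / 12.4 = 0.9194
Noncentrality parameter: δ = d·√(n/2) = 0.9194 × √(28/2) = 3.4399
One-sided α = 0.05 → critical value z_{0.05} = 1.645.
Power = P(Z > 1.645 − δ) = Φ(1.795) = 0.9637.
Type II error: β = 1 − power = 1 − 0.9637 = 0.0363.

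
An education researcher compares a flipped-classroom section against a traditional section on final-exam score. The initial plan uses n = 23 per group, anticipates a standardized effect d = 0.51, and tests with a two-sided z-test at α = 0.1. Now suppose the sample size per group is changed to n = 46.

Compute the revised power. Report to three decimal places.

Power ≈ 0.788

With n = 46 per group: δ = d·√(n/2) = 0.51 × √(46/2) = 2.4459. Critical value z_{0.05} = 1.645.
Revised power = Φ(δ − 1.645) + Φ(−δ − 1.645) = Φ(0.801) + Φ(-4.091) = 0.7884 + 0.0000 = 0.7885.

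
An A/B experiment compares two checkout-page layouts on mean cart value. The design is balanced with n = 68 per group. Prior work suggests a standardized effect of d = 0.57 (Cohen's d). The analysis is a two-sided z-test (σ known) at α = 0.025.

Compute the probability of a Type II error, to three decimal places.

β ≈ 0.140

Noncentrality parameter: δ = d·√(n/2) = 0.57 × √(68/2) = 3.3236
Critical value for a two-sided test at α = 0.025: z_{α/2} = 2.241.
Power = Φ(δ − 2.241) + Φ(−δ − 2.241) = Φ(1.082) + Φ(-5.565) = 0.8604 + 0.0000 = 0.8604.
Type II error: β = 1 − power = 1 − 0.8604 = 0.1396.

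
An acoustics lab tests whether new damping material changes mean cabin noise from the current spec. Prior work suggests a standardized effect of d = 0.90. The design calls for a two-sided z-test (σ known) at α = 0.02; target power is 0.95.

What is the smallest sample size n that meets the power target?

For power 0.95 need Φ(δ − z_{0.01}) = 0.95, so δ = z_{0.01} + z_{0.05} = 2.326 + 1.645 = 3.971.
(Ignoring the negligible lower-tail rejection probability gives the usual closed-form inversion.)
δ = d·√n ⇒ n = (δ/d)² = (3.971 / 0.90)² = 19.47.
Round up to the next whole unit.

n = 20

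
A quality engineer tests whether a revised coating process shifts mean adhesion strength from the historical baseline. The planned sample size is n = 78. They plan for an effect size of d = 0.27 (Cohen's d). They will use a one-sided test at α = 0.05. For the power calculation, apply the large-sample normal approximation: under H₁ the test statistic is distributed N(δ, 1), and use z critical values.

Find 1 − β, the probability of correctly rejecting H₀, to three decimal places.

Power ≈ 0.770

Noncentrality parameter: δ = d·√n = 0.27 × √78 = 2.3846
One-sided α = 0.05 → critical value z_{0.05} = 1.645.
Power = Φ(δ − 1.645) = Φ(0.740) = 0.7703.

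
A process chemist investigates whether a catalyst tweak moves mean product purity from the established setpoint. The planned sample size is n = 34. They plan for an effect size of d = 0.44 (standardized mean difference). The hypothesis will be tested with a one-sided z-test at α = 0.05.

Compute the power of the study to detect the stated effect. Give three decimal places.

Noncentrality parameter: δ = d·√n = 0.44 × √34 = 2.5656
One-sided α = 0.05 → critical value z_{0.05} = 1.645.
Power = P(Z > 1.645 − δ) = Φ(0.921) = 0.8214.

Power ≈ 0.821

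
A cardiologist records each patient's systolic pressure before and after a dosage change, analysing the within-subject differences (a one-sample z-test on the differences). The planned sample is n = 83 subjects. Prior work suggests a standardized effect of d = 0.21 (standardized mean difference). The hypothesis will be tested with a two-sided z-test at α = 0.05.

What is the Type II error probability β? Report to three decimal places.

β ≈ 0.519

Noncentrality parameter: δ = d·√n = 0.21 × √83 = 1.9132
Critical value for a two-sided test at α = 0.05: z_{α/2} = 1.960.
Power = Φ(δ − 1.960) + Φ(−δ − 1.960) = Φ(-0.047) + Φ(-3.873) = 0.4813 + 0.0001 = 0.4814.
Type II error: β = 1 − power = 1 − 0.4814 = 0.5186.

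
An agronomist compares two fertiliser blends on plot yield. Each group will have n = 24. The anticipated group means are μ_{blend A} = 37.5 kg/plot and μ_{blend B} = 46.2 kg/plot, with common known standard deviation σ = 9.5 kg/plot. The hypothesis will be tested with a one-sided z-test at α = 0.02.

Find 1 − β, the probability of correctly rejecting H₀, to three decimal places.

Standardized effect: d = |μ_{blend A} − μ_{blend B}| / σ = |37.5 − 46.2| / 9.5 = 0.9158
Noncentrality parameter: δ = d·√(n/2) = 0.9158 × √(24/2) = 3.1724
Critical value for a one-sided test at α = 0.02: z_α = 2.054.
Power = Φ(δ − 2.054) = Φ(1.119) = 0.8684.

Power ≈ 0.868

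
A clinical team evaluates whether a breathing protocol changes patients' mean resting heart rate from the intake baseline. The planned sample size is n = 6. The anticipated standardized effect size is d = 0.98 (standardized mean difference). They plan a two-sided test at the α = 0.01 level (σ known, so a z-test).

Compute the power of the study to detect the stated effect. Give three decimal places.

Power ≈ 0.430

Noncentrality parameter: δ = d·√n = 0.98 × √6 = 2.4005
Two-sided α = 0.01 → critical value z_{0.005} = 2.576.
Power = Φ(δ − 2.576) + Φ(−δ − 2.576) = Φ(-0.175) + Φ(-4.976) = 0.4304 + 0.0000 = 0.4304.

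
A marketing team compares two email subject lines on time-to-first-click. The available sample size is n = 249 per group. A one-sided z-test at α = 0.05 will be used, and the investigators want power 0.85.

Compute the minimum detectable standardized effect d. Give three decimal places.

d ≈ 0.240

Need Φ(δ − 1.645) = 0.85, so δ = 1.645 + 1.036 = 2.681.
δ = d·√(n/2) ⇒ d = δ/√(n/2) = 2.681/√(249/2) = 0.2403.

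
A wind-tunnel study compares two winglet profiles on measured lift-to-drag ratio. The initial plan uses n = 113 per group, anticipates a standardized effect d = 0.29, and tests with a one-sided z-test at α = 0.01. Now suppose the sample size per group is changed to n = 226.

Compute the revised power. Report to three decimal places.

With n = 226 per group: δ = d·√(n/2) = 0.29 × √(226/2) = 3.0827. Critical value z_{0.01} = 2.326.
Revised power = P(Z > 2.326 − δ) = Φ(0.756) = 0.7753.

Power ≈ 0.775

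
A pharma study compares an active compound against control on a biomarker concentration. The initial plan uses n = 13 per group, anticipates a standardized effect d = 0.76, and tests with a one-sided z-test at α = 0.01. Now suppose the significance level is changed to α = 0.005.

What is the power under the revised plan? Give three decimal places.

δ = d·√(n/2) = 0.76 × √(13/2) = 1.9376 (unchanged). New critical value: z_{0.005} = 2.576.
Revised power = Φ(δ − 2.576) = Φ(-0.638) = 0.2617.

Power ≈ 0.262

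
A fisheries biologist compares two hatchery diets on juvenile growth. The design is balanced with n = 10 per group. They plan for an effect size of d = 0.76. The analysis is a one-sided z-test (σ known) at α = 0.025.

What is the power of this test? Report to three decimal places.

Noncentrality parameter: λ = d·√(n/2) = 0.76 × √(10/2) = 1.6994
Critical value for a one-sided test at α = 0.025: z_α = 1.960.
Power = Φ(λ − 1.960) = Φ(-0.261) = 0.3972.

Power ≈ 0.397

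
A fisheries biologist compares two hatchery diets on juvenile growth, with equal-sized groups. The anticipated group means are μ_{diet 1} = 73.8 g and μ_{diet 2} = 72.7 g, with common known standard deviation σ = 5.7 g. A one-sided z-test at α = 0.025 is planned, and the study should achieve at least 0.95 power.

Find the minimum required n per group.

n = 698 per group

Standardized effect: d = |μ_{diet 1} − μ_{diet 2}| / σ = |73.8 − 72.7| / 5.7 = 0.1930
For power 0.95 need Φ(δ − z_{0.025}) = 0.95, so δ = z_{0.025} + z_{0.05} = 1.960 + 1.645 = 3.605.
δ = d·√(n/2) ⇒ n = 2(δ/d)² = 2 × (3.605 / 0.1930)² = 697.85.
Rounding up, n = 698 per group.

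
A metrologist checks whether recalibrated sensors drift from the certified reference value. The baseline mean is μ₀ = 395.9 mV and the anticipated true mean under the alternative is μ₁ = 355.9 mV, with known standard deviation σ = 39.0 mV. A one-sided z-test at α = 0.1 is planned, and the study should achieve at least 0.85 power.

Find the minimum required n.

Standardized effect: d = |μ₁ − μ₀| / σ = |355.9 − 395.9| / 39.0 = 1.0256
Set Φ(δ − 1.282) = 0.85; then δ − 1.282 = Φ⁻¹(0.85) = 1.036, giving δ = 2.318.
δ = d·√n ⇒ n = (δ/d)² = (2.318 / 1.0256)² = 5.11.
Round up to the next whole unit.

n = 6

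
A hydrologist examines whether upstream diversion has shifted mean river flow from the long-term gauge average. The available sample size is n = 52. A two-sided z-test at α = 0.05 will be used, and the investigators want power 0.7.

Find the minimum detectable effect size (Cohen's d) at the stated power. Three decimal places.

Need Φ(δ − 1.960) = 0.7, so δ = 1.960 + 0.524 = 2.484.
(Lower-tail contribution to power is negligible for δ > 0.)
δ = d·√n ⇒ d = δ/√n = 2.484/√52 = 0.3445.

d ≈ 0.345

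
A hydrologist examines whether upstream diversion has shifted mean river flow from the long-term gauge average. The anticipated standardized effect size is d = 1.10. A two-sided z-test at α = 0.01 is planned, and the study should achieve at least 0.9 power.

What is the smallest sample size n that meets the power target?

n = 13

For power 0.9 need Φ(δ − z_{0.005}) = 0.9, so δ = z_{0.005} + z_{0.10} = 2.576 + 1.282 = 3.857.
(Ignoring the negligible lower-tail rejection probability gives the usual closed-form inversion.)
δ = d·√n ⇒ n = (δ/d)² = (3.857 / 1.10)² = 12.30.
Round up to the next whole unit.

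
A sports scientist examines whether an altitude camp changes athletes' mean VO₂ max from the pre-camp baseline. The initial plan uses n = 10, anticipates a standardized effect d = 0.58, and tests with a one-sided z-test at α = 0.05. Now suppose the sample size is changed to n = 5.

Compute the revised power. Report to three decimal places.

Power ≈ 0.364

With n = 5: δ = d·√n = 0.58 × √5 = 1.2969. Critical value z_{0.05} = 1.645.
Revised power = Φ(δ − 1.645) = Φ(-0.348) = 0.3639.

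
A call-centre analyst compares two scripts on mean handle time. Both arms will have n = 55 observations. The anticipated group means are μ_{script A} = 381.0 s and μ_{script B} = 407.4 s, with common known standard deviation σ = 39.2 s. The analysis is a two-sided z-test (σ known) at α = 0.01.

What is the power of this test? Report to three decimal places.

Power ≈ 0.830

Standardized effect: d = |μ_{script A} − μ_{script B}| / σ = |381.0 − 407.4| / 39.2 = 0.6735
Noncentrality parameter: λ = d·√(n/2) = 0.6735 × √(55/2) = 3.5317
Critical value for a two-sided test at α = 0.01: z_{α/2} = 2.576.
Power = Φ(λ − 2.576) + Φ(−λ − 2.576) = Φ(0.956) + Φ(-6.108) = 0.8304 + 0.0000 = 0.8304.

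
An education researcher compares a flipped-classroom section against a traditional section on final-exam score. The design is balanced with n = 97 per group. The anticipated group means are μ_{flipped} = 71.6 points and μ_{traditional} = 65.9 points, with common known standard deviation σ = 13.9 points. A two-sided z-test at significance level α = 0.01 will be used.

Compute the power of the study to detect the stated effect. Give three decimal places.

Power ≈ 0.610

Standardized effect: d = |μ_{flipped} − μ_{traditional}| / σ = |71.6 − 65.9| / 13.9 = 0.4101
Noncentrality parameter: δ = d·√(n/2) = 0.4101 × √(97/2) = 2.8558
Critical value for a two-sided test at α = 0.01: z_{α/2} = 2.576.
Power = Φ(δ − 2.576) + Φ(−δ − 2.576) = Φ(0.280) + Φ(-5.432) = 0.6103 + 0.0000 = 0.6103.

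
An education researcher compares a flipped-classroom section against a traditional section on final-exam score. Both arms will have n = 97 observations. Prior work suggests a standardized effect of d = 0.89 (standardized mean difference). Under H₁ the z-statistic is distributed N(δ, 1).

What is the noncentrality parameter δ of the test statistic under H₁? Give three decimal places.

The noncentrality parameter scales effect size by the design's sample-size factor: δ = d·√(n/2) = 0.89 × √(97/2) = 6.1981

δ ≈ 6.198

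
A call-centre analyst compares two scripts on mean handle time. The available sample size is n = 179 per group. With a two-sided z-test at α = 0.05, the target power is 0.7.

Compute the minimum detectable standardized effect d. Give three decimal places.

d ≈ 0.263

Need Φ(δ − 1.960) = 0.7, so δ = 1.960 + 0.524 = 2.484.
(Lower-tail contribution to power is negligible for δ > 0.)
δ = d·√(n/2) ⇒ d = δ/√(n/2) = 2.484/√(179/2) = 0.2626.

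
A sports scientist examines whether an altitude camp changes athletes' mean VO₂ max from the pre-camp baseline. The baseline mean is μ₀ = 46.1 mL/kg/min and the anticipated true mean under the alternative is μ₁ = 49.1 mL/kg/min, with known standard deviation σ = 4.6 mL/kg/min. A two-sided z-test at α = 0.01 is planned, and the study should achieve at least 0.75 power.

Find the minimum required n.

n = 25

Standardized effect: d = |μ₁ − μ₀| / σ = |49.1 − 46.1| / 4.6 = 0.6522
For power 0.75 need Φ(δ − z_{0.005}) = 0.75, so δ = z_{0.005} + z_{0.25} = 2.576 + 0.674 = 3.250.
(The Φ(−δ − z_{α/2}) term is vanishingly small for δ > 0 and is dropped in the standard sample-size formula.)
δ = d·√n ⇒ n = (δ/d)² = (3.250 / 0.6522)² = 24.84.
Round up to the next whole unit.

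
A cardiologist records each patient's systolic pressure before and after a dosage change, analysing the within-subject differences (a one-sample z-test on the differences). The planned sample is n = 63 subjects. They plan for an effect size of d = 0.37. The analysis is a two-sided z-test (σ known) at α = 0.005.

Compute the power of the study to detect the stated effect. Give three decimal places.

Noncentrality parameter: δ = d·√n = 0.37 × √63 = 2.9368
Critical value for a two-sided test at α = 0.005: z_{α/2} = 2.807.
Power = Φ(δ − 2.807) + Φ(−δ − 2.807) = Φ(0.130) + Φ(-5.744) = 0.5516 + 0.0000 = 0.5516.

Power ≈ 0.552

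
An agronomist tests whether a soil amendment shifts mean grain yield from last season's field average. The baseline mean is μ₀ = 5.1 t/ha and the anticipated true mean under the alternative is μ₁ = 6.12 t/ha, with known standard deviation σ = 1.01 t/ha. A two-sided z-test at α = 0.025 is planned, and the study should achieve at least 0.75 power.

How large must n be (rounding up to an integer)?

n = 9

Standardized effect: d = |μ₁ − μ₀| / σ = |6.12 − 5.1| / 1.01 = 1.0099
For power 0.75 need Φ(δ − z_{0.0125}) = 0.75, so δ = z_{0.0125} + z_{0.25} = 2.241 + 0.674 = 2.916.
(Ignoring the negligible lower-tail rejection probability gives the usual closed-form inversion.)
δ = d·√n ⇒ n = (δ/d)² = (2.916 / 1.0099)² = 8.34.
Round up to the next whole unit.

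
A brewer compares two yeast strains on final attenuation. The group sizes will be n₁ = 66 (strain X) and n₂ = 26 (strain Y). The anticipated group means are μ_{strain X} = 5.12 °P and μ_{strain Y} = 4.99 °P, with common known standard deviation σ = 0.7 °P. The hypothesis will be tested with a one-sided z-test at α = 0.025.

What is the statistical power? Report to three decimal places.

Power ≈ 0.123

Standardized effect: d = |μ_{strain X} − μ_{strain Y}| / σ = |5.12 − 4.99| / 0.7 = 0.1857
Noncentrality parameter: δ = d / √(1/n₁ + 1/n₂) = 0.1857 / √(1/66 + 1/26) = 0.8021
Critical value for a one-sided test at α = 0.025: z_α = 1.960.
Power = P(Z > 1.960 − δ) = Φ(-1.158) = 0.1235.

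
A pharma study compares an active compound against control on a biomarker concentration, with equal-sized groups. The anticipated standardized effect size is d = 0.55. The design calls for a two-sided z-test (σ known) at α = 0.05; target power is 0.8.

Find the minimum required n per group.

Set Φ(δ − 1.960) = 0.8; then δ − 1.960 = Φ⁻¹(0.8) = 0.842, giving δ = 2.802.
(For δ > 0 the lower-tail rejection region contributes negligibly to power, so the one-term inversion is standard.)
δ = d·√(n/2) ⇒ n = 2(δ/d)² = 2 × (2.802 / 0.55)² = 51.89.
Rounding up, n = 52 per group.

n = 52 per group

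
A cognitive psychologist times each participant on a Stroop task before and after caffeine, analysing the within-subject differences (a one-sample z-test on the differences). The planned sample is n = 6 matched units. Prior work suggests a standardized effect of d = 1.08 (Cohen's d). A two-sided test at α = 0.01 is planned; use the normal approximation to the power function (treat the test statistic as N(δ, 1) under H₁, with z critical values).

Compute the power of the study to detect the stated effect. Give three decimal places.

Power ≈ 0.528

Noncentrality parameter: δ = d·√n = 1.08 × √6 = 2.6454
Critical value for a two-sided test at α = 0.01: z_{α/2} = 2.576.
Power = Φ(δ − 2.576) + Φ(−δ − 2.576) = Φ(0.070) + Φ(-5.221) = 0.5278 + 0.0000 = 0.5278.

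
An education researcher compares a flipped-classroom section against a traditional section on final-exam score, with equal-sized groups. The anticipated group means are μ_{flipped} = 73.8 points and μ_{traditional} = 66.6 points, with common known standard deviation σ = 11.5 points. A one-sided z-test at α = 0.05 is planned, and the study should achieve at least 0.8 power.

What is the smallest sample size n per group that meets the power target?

n = 32 per group

Standardized effect: d = |μ_{flipped} − μ_{traditional}| / σ = |73.8 − 66.6| / 11.5 = 0.6261
For power 0.8 need Φ(δ − z_{0.05}) = 0.8, so δ = z_{0.05} + z_{0.20} = 1.645 + 0.842 = 2.486.
δ = d·√(n/2) ⇒ n = 2(δ/d)² = 2 × (2.486 / 0.6261)² = 31.54.
Rounding up, n = 32 per group.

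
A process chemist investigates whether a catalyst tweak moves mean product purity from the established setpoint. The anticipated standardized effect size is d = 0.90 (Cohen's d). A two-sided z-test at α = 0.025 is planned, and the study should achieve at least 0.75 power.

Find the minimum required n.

For power 0.75 need Φ(δ − z_{0.0125}) = 0.75, so δ = z_{0.0125} + z_{0.25} = 2.241 + 0.674 = 2.916.
(The Φ(−δ − z_{α/2}) term is vanishingly small for δ > 0 and is dropped in the standard sample-size formula.)
δ = d·√n ⇒ n = (δ/d)² = (2.916 / 0.90)² = 10.50.
Rounding up, n = 11.

n = 11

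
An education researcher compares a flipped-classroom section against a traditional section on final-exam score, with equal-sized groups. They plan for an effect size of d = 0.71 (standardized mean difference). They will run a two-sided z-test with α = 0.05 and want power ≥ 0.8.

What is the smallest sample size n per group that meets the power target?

For power 0.8 need Φ(δ − z_{0.025}) = 0.8, so δ = z_{0.025} + z_{0.20} = 1.960 + 0.842 = 2.802.
(Ignoring the negligible lower-tail rejection probability gives the usual closed-form inversion.)
δ = d·√(n/2) ⇒ n = 2(δ/d)² = 2 × (2.802 / 0.71)² = 31.14.
Rounding up, n = 32 per group.

n = 32 per group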